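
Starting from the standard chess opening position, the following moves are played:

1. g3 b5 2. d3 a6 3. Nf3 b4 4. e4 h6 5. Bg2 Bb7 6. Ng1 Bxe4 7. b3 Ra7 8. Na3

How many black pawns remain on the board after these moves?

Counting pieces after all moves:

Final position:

  a b c d e f g h
  ─────────────────
8│· ♞ · ♛ ♚ ♝ ♞ ♜│8
7│♜ · ♟ ♟ ♟ ♟ ♟ ·│7
6│♟ · · · · · · ♟│6
5│· · · · · · · ·│5
4│· ♟ · · ♝ · · ·│4
3│♘ ♙ · ♙ · · ♙ ·│3
2│♙ · ♙ · · ♙ ♗ ♙│2
1│♖ · ♗ ♕ ♔ · ♘ ♖│1
  ─────────────────
  a b c d e f g h


8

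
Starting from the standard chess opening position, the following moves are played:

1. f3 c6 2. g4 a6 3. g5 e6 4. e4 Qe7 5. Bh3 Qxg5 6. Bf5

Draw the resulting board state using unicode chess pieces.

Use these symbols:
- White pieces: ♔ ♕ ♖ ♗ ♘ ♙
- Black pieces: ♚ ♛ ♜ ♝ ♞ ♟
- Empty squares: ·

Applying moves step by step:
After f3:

♜ ♞ ♝ ♛ ♚ ♝ ♞ ♜
♟ ♟ ♟ ♟ ♟ ♟ ♟ ♟
· · · · · · · ·
· · · · · · · ·
· · · · · · · ·
· · · · · ♙ · ·
♙ ♙ ♙ ♙ ♙ · ♙ ♙
♖ ♘ ♗ ♕ ♔ ♗ ♘ ♖


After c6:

♜ ♞ ♝ ♛ ♚ ♝ ♞ ♜
♟ ♟ · ♟ ♟ ♟ ♟ ♟
· · ♟ · · · · ·
· · · · · · · ·
· · · · · · · ·
· · · · · ♙ · ·
♙ ♙ ♙ ♙ ♙ · ♙ ♙
♖ ♘ ♗ ♕ ♔ ♗ ♘ ♖


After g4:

♜ ♞ ♝ ♛ ♚ ♝ ♞ ♜
♟ ♟ · ♟ ♟ ♟ ♟ ♟
· · ♟ · · · · ·
· · · · · · · ·
· · · · · · ♙ ·
· · · · · ♙ · ·
♙ ♙ ♙ ♙ ♙ · · ♙
♖ ♘ ♗ ♕ ♔ ♗ ♘ ♖


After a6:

♜ ♞ ♝ ♛ ♚ ♝ ♞ ♜
· ♟ · ♟ ♟ ♟ ♟ ♟
♟ · ♟ · · · · ·
· · · · · · · ·
· · · · · · ♙ ·
· · · · · ♙ · ·
♙ ♙ ♙ ♙ ♙ · · ♙
♖ ♘ ♗ ♕ ♔ ♗ ♘ ♖


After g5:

♜ ♞ ♝ ♛ ♚ ♝ ♞ ♜
· ♟ · ♟ ♟ ♟ ♟ ♟
♟ · ♟ · · · · ·
· · · · · · ♙ ·
· · · · · · · ·
· · · · · ♙ · ·
♙ ♙ ♙ ♙ ♙ · · ♙
♖ ♘ ♗ ♕ ♔ ♗ ♘ ♖


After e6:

♜ ♞ ♝ ♛ ♚ ♝ ♞ ♜
· ♟ · ♟ · ♟ ♟ ♟
♟ · ♟ · ♟ · · ·
· · · · · · ♙ ·
· · · · · · · ·
· · · · · ♙ · ·
♙ ♙ ♙ ♙ ♙ · · ♙
♖ ♘ ♗ ♕ ♔ ♗ ♘ ♖


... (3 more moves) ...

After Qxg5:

♜ ♞ ♝ · ♚ ♝ ♞ ♜
· ♟ · ♟ · ♟ ♟ ♟
♟ · ♟ · ♟ · · ·
· · · · · · ♛ ·
· · · · ♙ · · ·
· · · · · ♙ · ♗
♙ ♙ ♙ ♙ · · · ♙
♖ ♘ ♗ ♕ ♔ · ♘ ♖


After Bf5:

♜ ♞ ♝ · ♚ ♝ ♞ ♜
· ♟ · ♟ · ♟ ♟ ♟
♟ · ♟ · ♟ · · ·
· · · · · ♗ ♛ ·
· · · · ♙ · · ·
· · · · · ♙ · ·
♙ ♙ ♙ ♙ · · · ♙
♖ ♘ ♗ ♕ ♔ · ♘ ♖



  a b c d e f g h
  ─────────────────
8│♜ ♞ ♝ · ♚ ♝ ♞ ♜│8
7│· ♟ · ♟ · ♟ ♟ ♟│7
6│♟ · ♟ · ♟ · · ·│6
5│· · · · · ♗ ♛ ·│5
4│· · · · ♙ · · ·│4
3│· · · · · ♙ · ·│3
2│♙ ♙ ♙ ♙ · · · ♙│2
1│♖ ♘ ♗ ♕ ♔ · ♘ ♖│1
  ─────────────────
  a b c d e f g h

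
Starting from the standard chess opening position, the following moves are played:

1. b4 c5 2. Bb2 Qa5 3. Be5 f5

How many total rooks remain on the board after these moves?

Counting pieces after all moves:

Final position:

  a b c d e f g h
  ─────────────────
8│♜ ♞ ♝ · ♚ ♝ ♞ ♜│8
7│♟ ♟ · ♟ ♟ · ♟ ♟│7
6│· · · · · · · ·│6
5│♛ · ♟ · ♗ ♟ · ·│5
4│· ♙ · · · · · ·│4
3│· · · · · · · ·│3
2│♙ · ♙ ♙ ♙ ♙ ♙ ♙│2
1│♖ ♘ · ♕ ♔ ♗ ♘ ♖│1
  ─────────────────
  a b c d e f g h


4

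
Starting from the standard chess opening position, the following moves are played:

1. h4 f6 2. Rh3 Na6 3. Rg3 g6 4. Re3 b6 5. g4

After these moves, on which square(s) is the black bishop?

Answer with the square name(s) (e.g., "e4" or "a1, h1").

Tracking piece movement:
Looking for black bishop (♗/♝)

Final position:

  a b c d e f g h
  ─────────────────
8│♜ · ♝ ♛ ♚ ♝ ♞ ♜│8
7│♟ · ♟ ♟ ♟ · · ♟│7
6│♞ ♟ · · · ♟ ♟ ·│6
5│· · · · · · · ·│5
4│· · · · · · ♙ ♙│4
3│· · · · ♖ · · ·│3
2│♙ ♙ ♙ ♙ ♙ ♙ · ·│2
1│♖ ♘ ♗ ♕ ♔ ♗ ♘ ·│1
  ─────────────────
  a b c d e f g h


c8, f8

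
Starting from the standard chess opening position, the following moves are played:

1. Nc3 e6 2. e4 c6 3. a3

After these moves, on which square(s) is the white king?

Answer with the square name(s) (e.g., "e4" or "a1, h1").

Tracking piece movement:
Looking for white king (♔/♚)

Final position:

  a b c d e f g h
  ─────────────────
8│♜ ♞ ♝ ♛ ♚ ♝ ♞ ♜│8
7│♟ ♟ · ♟ · ♟ ♟ ♟│7
6│· · ♟ · ♟ · · ·│6
5│· · · · · · · ·│5
4│· · · · ♙ · · ·│4
3│♙ · ♘ · · · · ·│3
2│· ♙ ♙ ♙ · ♙ ♙ ♙│2
1│♖ · ♗ ♕ ♔ ♗ ♘ ♖│1
  ─────────────────
  a b c d e f g h


e1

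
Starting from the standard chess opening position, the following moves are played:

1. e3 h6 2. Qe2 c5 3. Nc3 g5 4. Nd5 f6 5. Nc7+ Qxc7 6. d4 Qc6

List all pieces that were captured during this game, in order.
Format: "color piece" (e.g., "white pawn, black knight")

Tracking captures:
  Qxc7: captured white knight

white knight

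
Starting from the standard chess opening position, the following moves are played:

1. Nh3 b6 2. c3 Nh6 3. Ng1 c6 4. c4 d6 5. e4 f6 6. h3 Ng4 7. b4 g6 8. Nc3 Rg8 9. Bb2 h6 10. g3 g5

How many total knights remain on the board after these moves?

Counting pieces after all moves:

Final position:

  a b c d e f g h
  ─────────────────
8│♜ ♞ ♝ ♛ ♚ ♝ ♜ ·│8
7│♟ · · · ♟ · · ·│7
6│· ♟ ♟ ♟ · ♟ · ♟│6
5│· · · · · · ♟ ·│5
4│· ♙ ♙ · ♙ · ♞ ·│4
3│· · ♘ · · · ♙ ♙│3
2│♙ ♗ · ♙ · ♙ · ·│2
1│♖ · · ♕ ♔ ♗ ♘ ♖│1
  ─────────────────
  a b c d e f g h


4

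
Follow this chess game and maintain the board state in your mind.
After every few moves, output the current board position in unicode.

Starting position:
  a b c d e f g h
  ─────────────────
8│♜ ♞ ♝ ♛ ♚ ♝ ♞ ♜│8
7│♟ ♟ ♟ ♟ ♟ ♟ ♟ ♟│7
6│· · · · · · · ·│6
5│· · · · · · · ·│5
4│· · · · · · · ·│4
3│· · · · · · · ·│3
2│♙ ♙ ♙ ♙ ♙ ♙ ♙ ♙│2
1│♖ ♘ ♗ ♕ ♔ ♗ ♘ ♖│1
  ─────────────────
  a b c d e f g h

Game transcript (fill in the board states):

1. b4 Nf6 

  a b c d e f g h
  ─────────────────
8│♜ ♞ ♝ ♛ ♚ ♝ · ♜│8
7│♟ ♟ ♟ ♟ ♟ ♟ ♟ ♟│7
6│· · · · · ♞ · ·│6
5│· · · · · · · ·│5
4│· ♙ · · · · · ·│4
3│· · · · · · · ·│3
2│♙ · ♙ ♙ ♙ ♙ ♙ ♙│2
1│♖ ♘ ♗ ♕ ♔ ♗ ♘ ♖│1
  ─────────────────
  a b c d e f g h

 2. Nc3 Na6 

  a b c d e f g h
  ─────────────────
8│♜ · ♝ ♛ ♚ ♝ · ♜│8
7│♟ ♟ ♟ ♟ ♟ ♟ ♟ ♟│7
6│♞ · · · · ♞ · ·│6
5│· · · · · · · ·│5
4│· ♙ · · · · · ·│4
3│· · ♘ · · · · ·│3
2│♙ · ♙ ♙ ♙ ♙ ♙ ♙│2
1│♖ · ♗ ♕ ♔ ♗ ♘ ♖│1
  ─────────────────
  a b c d e f g h

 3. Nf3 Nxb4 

  a b c d e f g h
  ─────────────────
8│♜ · ♝ ♛ ♚ ♝ · ♜│8
7│♟ ♟ ♟ ♟ ♟ ♟ ♟ ♟│7
6│· · · · · ♞ · ·│6
5│· · · · · · · ·│5
4│· ♞ · · · · · ·│4
3│· · ♘ · · ♘ · ·│3
2│♙ · ♙ ♙ ♙ ♙ ♙ ♙│2
1│♖ · ♗ ♕ ♔ ♗ · ♖│1
  ─────────────────
  a b c d e f g h

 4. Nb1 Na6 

  a b c d e f g h
  ─────────────────
8│♜ · ♝ ♛ ♚ ♝ · ♜│8
7│♟ ♟ ♟ ♟ ♟ ♟ ♟ ♟│7
6│♞ · · · · ♞ · ·│6
5│· · · · · · · ·│5
4│· · · · · · · ·│4
3│· · · · · ♘ · ·│3
2│♙ · ♙ ♙ ♙ ♙ ♙ ♙│2
1│♖ ♘ ♗ ♕ ♔ ♗ · ♖│1
  ─────────────────
  a b c d e f g h

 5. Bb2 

  a b c d e f g h
  ─────────────────
8│♜ · ♝ ♛ ♚ ♝ · ♜│8
7│♟ ♟ ♟ ♟ ♟ ♟ ♟ ♟│7
6│♞ · · · · ♞ · ·│6
5│· · · · · · · ·│5
4│· · · · · · · ·│4
3│· · · · · ♘ · ·│3
2│♙ ♗ ♙ ♙ ♙ ♙ ♙ ♙│2
1│♖ ♘ · ♕ ♔ ♗ · ♖│1
  ─────────────────
  a b c d e f g h


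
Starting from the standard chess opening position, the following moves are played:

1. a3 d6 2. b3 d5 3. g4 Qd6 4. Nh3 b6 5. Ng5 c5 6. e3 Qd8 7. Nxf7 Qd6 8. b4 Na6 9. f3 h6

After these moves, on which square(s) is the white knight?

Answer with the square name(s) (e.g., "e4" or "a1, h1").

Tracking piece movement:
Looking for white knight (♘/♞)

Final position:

  a b c d e f g h
  ─────────────────
8│♜ · ♝ · ♚ ♝ ♞ ♜│8
7│♟ · · · ♟ ♘ ♟ ·│7
6│♞ ♟ · ♛ · · · ♟│6
5│· · ♟ ♟ · · · ·│5
4│· ♙ · · · · ♙ ·│4
3│♙ · · · ♙ ♙ · ·│3
2│· · ♙ ♙ · · · ♙│2
1│♖ ♘ ♗ ♕ ♔ ♗ · ♖│1
  ─────────────────
  a b c d e f g h


b1, f7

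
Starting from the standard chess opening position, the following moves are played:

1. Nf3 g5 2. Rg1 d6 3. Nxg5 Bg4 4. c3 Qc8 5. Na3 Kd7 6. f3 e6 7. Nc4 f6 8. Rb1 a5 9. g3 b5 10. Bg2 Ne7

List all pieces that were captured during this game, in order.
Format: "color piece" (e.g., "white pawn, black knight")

Tracking captures:
  Nxg5: captured black pawn

black pawn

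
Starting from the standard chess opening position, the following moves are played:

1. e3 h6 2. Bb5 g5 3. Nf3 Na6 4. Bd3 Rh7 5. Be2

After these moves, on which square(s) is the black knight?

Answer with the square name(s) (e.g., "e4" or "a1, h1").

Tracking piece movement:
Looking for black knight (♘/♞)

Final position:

  a b c d e f g h
  ─────────────────
8│♜ · ♝ ♛ ♚ ♝ ♞ ·│8
7│♟ ♟ ♟ ♟ ♟ ♟ · ♜│7
6│♞ · · · · · · ♟│6
5│· · · · · · ♟ ·│5
4│· · · · · · · ·│4
3│· · · · ♙ ♘ · ·│3
2│♙ ♙ ♙ ♙ ♗ ♙ ♙ ♙│2
1│♖ ♘ ♗ ♕ ♔ · · ♖│1
  ─────────────────
  a b c d e f g h


a6, g8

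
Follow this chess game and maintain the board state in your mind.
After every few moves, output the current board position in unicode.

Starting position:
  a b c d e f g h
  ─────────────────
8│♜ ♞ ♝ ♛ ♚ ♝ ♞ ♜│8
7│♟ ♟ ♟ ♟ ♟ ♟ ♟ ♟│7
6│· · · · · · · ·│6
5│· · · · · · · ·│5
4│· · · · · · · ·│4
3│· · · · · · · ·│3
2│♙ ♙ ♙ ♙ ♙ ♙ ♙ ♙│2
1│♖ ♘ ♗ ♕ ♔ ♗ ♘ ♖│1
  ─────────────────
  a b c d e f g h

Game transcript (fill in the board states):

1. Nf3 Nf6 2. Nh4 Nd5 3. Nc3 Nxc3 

  a b c d e f g h
  ─────────────────
8│♜ ♞ ♝ ♛ ♚ ♝ · ♜│8
7│♟ ♟ ♟ ♟ ♟ ♟ ♟ ♟│7
6│· · · · · · · ·│6
5│· · · · · · · ·│5
4│· · · · · · · ♘│4
3│· · ♞ · · · · ·│3
2│♙ ♙ ♙ ♙ ♙ ♙ ♙ ♙│2
1│♖ · ♗ ♕ ♔ ♗ · ♖│1
  ─────────────────
  a b c d e f g h

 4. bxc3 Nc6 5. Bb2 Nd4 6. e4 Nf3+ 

  a b c d e f g h
  ─────────────────
8│♜ · ♝ ♛ ♚ ♝ · ♜│8
7│♟ ♟ ♟ ♟ ♟ ♟ ♟ ♟│7
6│· · · · · · · ·│6
5│· · · · · · · ·│5
4│· · · · ♙ · · ♘│4
3│· · ♙ · · ♞ · ·│3
2│♙ ♗ ♙ ♙ · ♙ ♙ ♙│2
1│♖ · · ♕ ♔ ♗ · ♖│1
  ─────────────────
  a b c d e f g h

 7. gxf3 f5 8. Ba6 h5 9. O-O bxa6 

  a b c d e f g h
  ─────────────────
8│♜ · ♝ ♛ ♚ ♝ · ♜│8
7│♟ · ♟ ♟ ♟ · ♟ ·│7
6│♟ · · · · · · ·│6
5│· · · · · ♟ · ♟│5
4│· · · · ♙ · · ♘│4
3│· · ♙ · · ♙ · ·│3
2│♙ ♗ ♙ ♙ · ♙ · ♙│2
1│♖ · · ♕ · ♖ ♔ ·│1
  ─────────────────
  a b c d e f g h

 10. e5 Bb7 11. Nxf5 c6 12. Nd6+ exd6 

  a b c d e f g h
  ─────────────────
8│♜ · · ♛ ♚ ♝ · ♜│8
7│♟ ♝ · ♟ · · ♟ ·│7
6│♟ · ♟ ♟ · · · ·│6
5│· · · · ♙ · · ♟│5
4│· · · · · · · ·│4
3│· · ♙ · · ♙ · ·│3
2│♙ ♗ ♙ ♙ · ♙ · ♙│2
1│♖ · · ♕ · ♖ ♔ ·│1
  ─────────────────
  a b c d e f g h

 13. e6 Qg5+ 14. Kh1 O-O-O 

  a b c d e f g h
  ─────────────────
8│· · ♚ ♜ · ♝ · ♜│8
7│♟ ♝ · ♟ · · ♟ ·│7
6│♟ · ♟ ♟ ♙ · · ·│6
5│· · · · · · ♛ ♟│5
4│· · · · · · · ·│4
3│· · ♙ · · ♙ · ·│3
2│♙ ♗ ♙ ♙ · ♙ · ♙│2
1│♖ · · ♕ · ♖ · ♔│1
  ─────────────────
  a b c d e f g h


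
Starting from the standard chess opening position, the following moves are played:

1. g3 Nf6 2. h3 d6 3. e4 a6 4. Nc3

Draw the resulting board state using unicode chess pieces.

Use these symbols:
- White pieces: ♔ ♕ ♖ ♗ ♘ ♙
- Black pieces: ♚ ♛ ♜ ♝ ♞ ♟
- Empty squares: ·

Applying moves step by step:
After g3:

♜ ♞ ♝ ♛ ♚ ♝ ♞ ♜
♟ ♟ ♟ ♟ ♟ ♟ ♟ ♟
· · · · · · · ·
· · · · · · · ·
· · · · · · · ·
· · · · · · ♙ ·
♙ ♙ ♙ ♙ ♙ ♙ · ♙
♖ ♘ ♗ ♕ ♔ ♗ ♘ ♖


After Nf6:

♜ ♞ ♝ ♛ ♚ ♝ · ♜
♟ ♟ ♟ ♟ ♟ ♟ ♟ ♟
· · · · · ♞ · ·
· · · · · · · ·
· · · · · · · ·
· · · · · · ♙ ·
♙ ♙ ♙ ♙ ♙ ♙ · ♙
♖ ♘ ♗ ♕ ♔ ♗ ♘ ♖


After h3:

♜ ♞ ♝ ♛ ♚ ♝ · ♜
♟ ♟ ♟ ♟ ♟ ♟ ♟ ♟
· · · · · ♞ · ·
· · · · · · · ·
· · · · · · · ·
· · · · · · ♙ ♙
♙ ♙ ♙ ♙ ♙ ♙ · ·
♖ ♘ ♗ ♕ ♔ ♗ ♘ ♖


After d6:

♜ ♞ ♝ ♛ ♚ ♝ · ♜
♟ ♟ ♟ · ♟ ♟ ♟ ♟
· · · ♟ · ♞ · ·
· · · · · · · ·
· · · · · · · ·
· · · · · · ♙ ♙
♙ ♙ ♙ ♙ ♙ ♙ · ·
♖ ♘ ♗ ♕ ♔ ♗ ♘ ♖


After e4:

♜ ♞ ♝ ♛ ♚ ♝ · ♜
♟ ♟ ♟ · ♟ ♟ ♟ ♟
· · · ♟ · ♞ · ·
· · · · · · · ·
· · · · ♙ · · ·
· · · · · · ♙ ♙
♙ ♙ ♙ ♙ · ♙ · ·
♖ ♘ ♗ ♕ ♔ ♗ ♘ ♖


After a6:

♜ ♞ ♝ ♛ ♚ ♝ · ♜
· ♟ ♟ · ♟ ♟ ♟ ♟
♟ · · ♟ · ♞ · ·
· · · · · · · ·
· · · · ♙ · · ·
· · · · · · ♙ ♙
♙ ♙ ♙ ♙ · ♙ · ·
♖ ♘ ♗ ♕ ♔ ♗ ♘ ♖


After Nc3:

♜ ♞ ♝ ♛ ♚ ♝ · ♜
· ♟ ♟ · ♟ ♟ ♟ ♟
♟ · · ♟ · ♞ · ·
· · · · · · · ·
· · · · ♙ · · ·
· · ♘ · · · ♙ ♙
♙ ♙ ♙ ♙ · ♙ · ·
♖ · ♗ ♕ ♔ ♗ ♘ ♖



  a b c d e f g h
  ─────────────────
8│♜ ♞ ♝ ♛ ♚ ♝ · ♜│8
7│· ♟ ♟ · ♟ ♟ ♟ ♟│7
6│♟ · · ♟ · ♞ · ·│6
5│· · · · · · · ·│5
4│· · · · ♙ · · ·│4
3│· · ♘ · · · ♙ ♙│3
2│♙ ♙ ♙ ♙ · ♙ · ·│2
1│♖ · ♗ ♕ ♔ ♗ ♘ ♖│1
  ─────────────────
  a b c d e f g h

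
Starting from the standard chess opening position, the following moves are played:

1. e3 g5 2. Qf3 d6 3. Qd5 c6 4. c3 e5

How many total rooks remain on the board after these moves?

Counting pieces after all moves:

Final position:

  a b c d e f g h
  ─────────────────
8│♜ ♞ ♝ ♛ ♚ ♝ ♞ ♜│8
7│♟ ♟ · · · ♟ · ♟│7
6│· · ♟ ♟ · · · ·│6
5│· · · ♕ ♟ · ♟ ·│5
4│· · · · · · · ·│4
3│· · ♙ · ♙ · · ·│3
2│♙ ♙ · ♙ · ♙ ♙ ♙│2
1│♖ ♘ ♗ · ♔ ♗ ♘ ♖│1
  ─────────────────
  a b c d e f g h


4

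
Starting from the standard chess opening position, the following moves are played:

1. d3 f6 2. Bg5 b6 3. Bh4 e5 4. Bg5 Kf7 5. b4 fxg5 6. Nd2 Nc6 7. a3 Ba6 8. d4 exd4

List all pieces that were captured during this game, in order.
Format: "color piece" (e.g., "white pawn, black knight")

Tracking captures:
  fxg5: captured white bishop
  exd4: captured white pawn

white bishop, white pawn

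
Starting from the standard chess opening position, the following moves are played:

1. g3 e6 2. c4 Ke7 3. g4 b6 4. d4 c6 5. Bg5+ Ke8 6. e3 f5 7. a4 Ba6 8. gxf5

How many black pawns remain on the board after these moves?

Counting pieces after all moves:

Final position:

  a b c d e f g h
  ─────────────────
8│♜ ♞ · ♛ ♚ ♝ ♞ ♜│8
7│♟ · · ♟ · · ♟ ♟│7
6│♝ ♟ ♟ · ♟ · · ·│6
5│· · · · · ♙ ♗ ·│5
4│♙ · ♙ ♙ · · · ·│4
3│· · · · ♙ · · ·│3
2│· ♙ · · · ♙ · ♙│2
1│♖ ♘ · ♕ ♔ ♗ ♘ ♖│1
  ─────────────────
  a b c d e f g h


7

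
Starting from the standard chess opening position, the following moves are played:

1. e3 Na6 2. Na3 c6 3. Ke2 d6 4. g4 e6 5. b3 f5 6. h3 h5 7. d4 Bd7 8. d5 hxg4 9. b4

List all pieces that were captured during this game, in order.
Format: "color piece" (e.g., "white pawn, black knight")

Tracking captures:
  hxg4: captured white pawn

white pawn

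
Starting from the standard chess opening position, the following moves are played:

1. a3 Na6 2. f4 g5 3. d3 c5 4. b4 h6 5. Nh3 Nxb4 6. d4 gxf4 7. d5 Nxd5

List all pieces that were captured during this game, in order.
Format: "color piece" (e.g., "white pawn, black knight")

Tracking captures:
  Nxb4: captured white pawn
  gxf4: captured white pawn
  Nxd5: captured white pawn

white pawn, white pawn, white pawn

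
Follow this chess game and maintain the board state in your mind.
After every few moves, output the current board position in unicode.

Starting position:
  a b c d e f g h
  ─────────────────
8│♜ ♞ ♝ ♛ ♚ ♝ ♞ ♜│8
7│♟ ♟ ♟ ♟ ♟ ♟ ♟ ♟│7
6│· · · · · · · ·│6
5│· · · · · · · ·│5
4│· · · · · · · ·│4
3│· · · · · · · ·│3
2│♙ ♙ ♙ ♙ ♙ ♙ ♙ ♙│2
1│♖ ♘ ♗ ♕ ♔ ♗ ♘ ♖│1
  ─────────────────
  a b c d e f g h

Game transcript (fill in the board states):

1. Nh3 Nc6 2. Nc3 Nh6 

  a b c d e f g h
  ─────────────────
8│♜ · ♝ ♛ ♚ ♝ · ♜│8
7│♟ ♟ ♟ ♟ ♟ ♟ ♟ ♟│7
6│· · ♞ · · · · ♞│6
5│· · · · · · · ·│5
4│· · · · · · · ·│4
3│· · ♘ · · · · ♘│3
2│♙ ♙ ♙ ♙ ♙ ♙ ♙ ♙│2
1│♖ · ♗ ♕ ♔ ♗ · ♖│1
  ─────────────────
  a b c d e f g h

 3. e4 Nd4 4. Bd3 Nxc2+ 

  a b c d e f g h
  ─────────────────
8│♜ · ♝ ♛ ♚ ♝ · ♜│8
7│♟ ♟ ♟ ♟ ♟ ♟ ♟ ♟│7
6│· · · · · · · ♞│6
5│· · · · · · · ·│5
4│· · · · ♙ · · ·│4
3│· · ♘ ♗ · · · ♘│3
2│♙ ♙ ♞ ♙ · ♙ ♙ ♙│2
1│♖ · ♗ ♕ ♔ · · ♖│1
  ─────────────────
  a b c d e f g h

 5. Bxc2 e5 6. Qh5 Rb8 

  a b c d e f g h
  ─────────────────
8│· ♜ ♝ ♛ ♚ ♝ · ♜│8
7│♟ ♟ ♟ ♟ · ♟ ♟ ♟│7
6│· · · · · · · ♞│6
5│· · · · ♟ · · ♕│5
4│· · · · ♙ · · ·│4
3│· · ♘ · · · · ♘│3
2│♙ ♙ ♗ ♙ · ♙ ♙ ♙│2
1│♖ · ♗ · ♔ · · ♖│1
  ─────────────────
  a b c d e f g h

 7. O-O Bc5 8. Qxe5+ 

  a b c d e f g h
  ─────────────────
8│· ♜ ♝ ♛ ♚ · · ♜│8
7│♟ ♟ ♟ ♟ · ♟ ♟ ♟│7
6│· · · · · · · ♞│6
5│· · ♝ · ♕ · · ·│5
4│· · · · ♙ · · ·│4
3│· · ♘ · · · · ♘│3
2│♙ ♙ ♗ ♙ · ♙ ♙ ♙│2
1│♖ · ♗ · · ♖ ♔ ·│1
  ─────────────────
  a b c d e f g h


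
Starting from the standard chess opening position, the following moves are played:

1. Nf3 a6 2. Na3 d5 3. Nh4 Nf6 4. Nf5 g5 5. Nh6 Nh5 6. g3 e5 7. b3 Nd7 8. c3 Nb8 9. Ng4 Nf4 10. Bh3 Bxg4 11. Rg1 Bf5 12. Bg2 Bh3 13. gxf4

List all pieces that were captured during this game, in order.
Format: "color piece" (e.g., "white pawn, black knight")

Tracking captures:
  Bxg4: captured white knight
  gxf4: captured black knight

white knight, black knight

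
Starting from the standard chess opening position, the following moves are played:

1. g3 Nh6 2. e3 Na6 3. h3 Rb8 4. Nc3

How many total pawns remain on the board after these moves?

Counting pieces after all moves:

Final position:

  a b c d e f g h
  ─────────────────
8│· ♜ ♝ ♛ ♚ ♝ · ♜│8
7│♟ ♟ ♟ ♟ ♟ ♟ ♟ ♟│7
6│♞ · · · · · · ♞│6
5│· · · · · · · ·│5
4│· · · · · · · ·│4
3│· · ♘ · ♙ · ♙ ♙│3
2│♙ ♙ ♙ ♙ · ♙ · ·│2
1│♖ · ♗ ♕ ♔ ♗ ♘ ♖│1
  ─────────────────
  a b c d e f g h


16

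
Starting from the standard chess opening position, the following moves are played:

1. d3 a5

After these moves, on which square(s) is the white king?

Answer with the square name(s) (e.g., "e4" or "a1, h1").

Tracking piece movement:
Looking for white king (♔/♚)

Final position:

  a b c d e f g h
  ─────────────────
8│♜ ♞ ♝ ♛ ♚ ♝ ♞ ♜│8
7│· ♟ ♟ ♟ ♟ ♟ ♟ ♟│7
6│· · · · · · · ·│6
5│♟ · · · · · · ·│5
4│· · · · · · · ·│4
3│· · · ♙ · · · ·│3
2│♙ ♙ ♙ · ♙ ♙ ♙ ♙│2
1│♖ ♘ ♗ ♕ ♔ ♗ ♘ ♖│1
  ─────────────────
  a b c d e f g h


e1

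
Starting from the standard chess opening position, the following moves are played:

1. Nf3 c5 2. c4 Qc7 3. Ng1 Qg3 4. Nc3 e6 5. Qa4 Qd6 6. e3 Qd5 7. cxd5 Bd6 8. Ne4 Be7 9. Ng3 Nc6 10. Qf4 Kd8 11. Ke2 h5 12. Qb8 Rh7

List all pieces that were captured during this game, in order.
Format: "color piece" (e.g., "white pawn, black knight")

Tracking captures:
  cxd5: captured black queen

black queen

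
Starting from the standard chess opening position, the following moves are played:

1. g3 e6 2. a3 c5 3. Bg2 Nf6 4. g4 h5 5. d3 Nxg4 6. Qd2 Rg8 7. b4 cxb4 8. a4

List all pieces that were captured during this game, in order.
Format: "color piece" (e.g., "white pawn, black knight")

Tracking captures:
  Nxg4: captured white pawn
  cxb4: captured white pawn

white pawn, white pawn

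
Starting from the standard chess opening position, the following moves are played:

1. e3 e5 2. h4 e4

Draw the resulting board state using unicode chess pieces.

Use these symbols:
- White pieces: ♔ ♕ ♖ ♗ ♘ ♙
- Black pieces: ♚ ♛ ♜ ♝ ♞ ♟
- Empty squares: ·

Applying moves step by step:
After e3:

♜ ♞ ♝ ♛ ♚ ♝ ♞ ♜
♟ ♟ ♟ ♟ ♟ ♟ ♟ ♟
· · · · · · · ·
· · · · · · · ·
· · · · · · · ·
· · · · ♙ · · ·
♙ ♙ ♙ ♙ · ♙ ♙ ♙
♖ ♘ ♗ ♕ ♔ ♗ ♘ ♖


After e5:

♜ ♞ ♝ ♛ ♚ ♝ ♞ ♜
♟ ♟ ♟ ♟ · ♟ ♟ ♟
· · · · · · · ·
· · · · ♟ · · ·
· · · · · · · ·
· · · · ♙ · · ·
♙ ♙ ♙ ♙ · ♙ ♙ ♙
♖ ♘ ♗ ♕ ♔ ♗ ♘ ♖


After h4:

♜ ♞ ♝ ♛ ♚ ♝ ♞ ♜
♟ ♟ ♟ ♟ · ♟ ♟ ♟
· · · · · · · ·
· · · · ♟ · · ·
· · · · · · · ♙
· · · · ♙ · · ·
♙ ♙ ♙ ♙ · ♙ ♙ ·
♖ ♘ ♗ ♕ ♔ ♗ ♘ ♖


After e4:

♜ ♞ ♝ ♛ ♚ ♝ ♞ ♜
♟ ♟ ♟ ♟ · ♟ ♟ ♟
· · · · · · · ·
· · · · · · · ·
· · · · ♟ · · ♙
· · · · ♙ · · ·
♙ ♙ ♙ ♙ · ♙ ♙ ·
♖ ♘ ♗ ♕ ♔ ♗ ♘ ♖



  a b c d e f g h
  ─────────────────
8│♜ ♞ ♝ ♛ ♚ ♝ ♞ ♜│8
7│♟ ♟ ♟ ♟ · ♟ ♟ ♟│7
6│· · · · · · · ·│6
5│· · · · · · · ·│5
4│· · · · ♟ · · ♙│4
3│· · · · ♙ · · ·│3
2│♙ ♙ ♙ ♙ · ♙ ♙ ·│2
1│♖ ♘ ♗ ♕ ♔ ♗ ♘ ♖│1
  ─────────────────
  a b c d e f g h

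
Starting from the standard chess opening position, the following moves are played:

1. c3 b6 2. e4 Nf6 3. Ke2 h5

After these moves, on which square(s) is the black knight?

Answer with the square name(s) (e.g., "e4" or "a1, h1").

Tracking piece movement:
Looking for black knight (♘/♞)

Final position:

  a b c d e f g h
  ─────────────────
8│♜ ♞ ♝ ♛ ♚ ♝ · ♜│8
7│♟ · ♟ ♟ ♟ ♟ ♟ ·│7
6│· ♟ · · · ♞ · ·│6
5│· · · · · · · ♟│5
4│· · · · ♙ · · ·│4
3│· · ♙ · · · · ·│3
2│♙ ♙ · ♙ ♔ ♙ ♙ ♙│2
1│♖ ♘ ♗ ♕ · ♗ ♘ ♖│1
  ─────────────────
  a b c d e f g h


b8, f6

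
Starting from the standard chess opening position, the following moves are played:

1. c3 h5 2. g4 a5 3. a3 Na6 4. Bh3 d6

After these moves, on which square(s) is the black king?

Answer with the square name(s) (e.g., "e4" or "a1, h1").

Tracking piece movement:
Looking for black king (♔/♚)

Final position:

  a b c d e f g h
  ─────────────────
8│♜ · ♝ ♛ ♚ ♝ ♞ ♜│8
7│· ♟ ♟ · ♟ ♟ ♟ ·│7
6│♞ · · ♟ · · · ·│6
5│♟ · · · · · · ♟│5
4│· · · · · · ♙ ·│4
3│♙ · ♙ · · · · ♗│3
2│· ♙ · ♙ ♙ ♙ · ♙│2
1│♖ ♘ ♗ ♕ ♔ · ♘ ♖│1
  ─────────────────
  a b c d e f g h


e8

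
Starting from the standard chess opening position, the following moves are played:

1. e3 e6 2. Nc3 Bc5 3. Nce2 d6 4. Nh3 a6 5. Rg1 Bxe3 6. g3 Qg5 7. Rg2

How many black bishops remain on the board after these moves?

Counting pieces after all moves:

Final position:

  a b c d e f g h
  ─────────────────
8│♜ ♞ ♝ · ♚ · ♞ ♜│8
7│· ♟ ♟ · · ♟ ♟ ♟│7
6│♟ · · ♟ ♟ · · ·│6
5│· · · · · · ♛ ·│5
4│· · · · · · · ·│4
3│· · · · ♝ · ♙ ♘│3
2│♙ ♙ ♙ ♙ ♘ ♙ ♖ ♙│2
1│♖ · ♗ ♕ ♔ ♗ · ·│1
  ─────────────────
  a b c d e f g h


2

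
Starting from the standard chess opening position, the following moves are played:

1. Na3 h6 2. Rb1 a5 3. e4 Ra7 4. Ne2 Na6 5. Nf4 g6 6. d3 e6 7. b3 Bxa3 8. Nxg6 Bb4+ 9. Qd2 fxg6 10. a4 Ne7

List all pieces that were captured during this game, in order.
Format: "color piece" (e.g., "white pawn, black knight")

Tracking captures:
  Bxa3: captured white knight
  Nxg6: captured black pawn
  fxg6: captured white knight

white knight, black pawn, white knight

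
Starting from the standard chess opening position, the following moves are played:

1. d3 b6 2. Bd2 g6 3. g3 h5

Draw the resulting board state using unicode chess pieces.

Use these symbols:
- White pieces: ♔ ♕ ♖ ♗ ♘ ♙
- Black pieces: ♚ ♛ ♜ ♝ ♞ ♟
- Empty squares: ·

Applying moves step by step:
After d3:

♜ ♞ ♝ ♛ ♚ ♝ ♞ ♜
♟ ♟ ♟ ♟ ♟ ♟ ♟ ♟
· · · · · · · ·
· · · · · · · ·
· · · · · · · ·
· · · ♙ · · · ·
♙ ♙ ♙ · ♙ ♙ ♙ ♙
♖ ♘ ♗ ♕ ♔ ♗ ♘ ♖


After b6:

♜ ♞ ♝ ♛ ♚ ♝ ♞ ♜
♟ · ♟ ♟ ♟ ♟ ♟ ♟
· ♟ · · · · · ·
· · · · · · · ·
· · · · · · · ·
· · · ♙ · · · ·
♙ ♙ ♙ · ♙ ♙ ♙ ♙
♖ ♘ ♗ ♕ ♔ ♗ ♘ ♖


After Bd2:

♜ ♞ ♝ ♛ ♚ ♝ ♞ ♜
♟ · ♟ ♟ ♟ ♟ ♟ ♟
· ♟ · · · · · ·
· · · · · · · ·
· · · · · · · ·
· · · ♙ · · · ·
♙ ♙ ♙ ♗ ♙ ♙ ♙ ♙
♖ ♘ · ♕ ♔ ♗ ♘ ♖


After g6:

♜ ♞ ♝ ♛ ♚ ♝ ♞ ♜
♟ · ♟ ♟ ♟ ♟ · ♟
· ♟ · · · · ♟ ·
· · · · · · · ·
· · · · · · · ·
· · · ♙ · · · ·
♙ ♙ ♙ ♗ ♙ ♙ ♙ ♙
♖ ♘ · ♕ ♔ ♗ ♘ ♖


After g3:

♜ ♞ ♝ ♛ ♚ ♝ ♞ ♜
♟ · ♟ ♟ ♟ ♟ · ♟
· ♟ · · · · ♟ ·
· · · · · · · ·
· · · · · · · ·
· · · ♙ · · ♙ ·
♙ ♙ ♙ ♗ ♙ ♙ · ♙
♖ ♘ · ♕ ♔ ♗ ♘ ♖


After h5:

♜ ♞ ♝ ♛ ♚ ♝ ♞ ♜
♟ · ♟ ♟ ♟ ♟ · ·
· ♟ · · · · ♟ ·
· · · · · · · ♟
· · · · · · · ·
· · · ♙ · · ♙ ·
♙ ♙ ♙ ♗ ♙ ♙ · ♙
♖ ♘ · ♕ ♔ ♗ ♘ ♖



  a b c d e f g h
  ─────────────────
8│♜ ♞ ♝ ♛ ♚ ♝ ♞ ♜│8
7│♟ · ♟ ♟ ♟ ♟ · ·│7
6│· ♟ · · · · ♟ ·│6
5│· · · · · · · ♟│5
4│· · · · · · · ·│4
3│· · · ♙ · · ♙ ·│3
2│♙ ♙ ♙ ♗ ♙ ♙ · ♙│2
1│♖ ♘ · ♕ ♔ ♗ ♘ ♖│1
  ─────────────────
  a b c d e f g h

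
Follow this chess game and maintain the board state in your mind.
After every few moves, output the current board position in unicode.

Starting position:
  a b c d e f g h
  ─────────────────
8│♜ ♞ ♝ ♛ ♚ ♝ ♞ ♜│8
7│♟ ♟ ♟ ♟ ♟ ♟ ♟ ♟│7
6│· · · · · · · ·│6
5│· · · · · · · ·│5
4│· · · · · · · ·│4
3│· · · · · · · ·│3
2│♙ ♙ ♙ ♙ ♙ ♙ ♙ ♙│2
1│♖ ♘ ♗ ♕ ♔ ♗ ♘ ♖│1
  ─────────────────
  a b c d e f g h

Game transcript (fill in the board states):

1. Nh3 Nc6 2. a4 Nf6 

  a b c d e f g h
  ─────────────────
8│♜ · ♝ ♛ ♚ ♝ · ♜│8
7│♟ ♟ ♟ ♟ ♟ ♟ ♟ ♟│7
6│· · ♞ · · ♞ · ·│6
5│· · · · · · · ·│5
4│♙ · · · · · · ·│4
3│· · · · · · · ♘│3
2│· ♙ ♙ ♙ ♙ ♙ ♙ ♙│2
1│♖ ♘ ♗ ♕ ♔ ♗ · ♖│1
  ─────────────────
  a b c d e f g h

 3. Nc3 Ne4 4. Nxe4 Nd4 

  a b c d e f g h
  ─────────────────
8│♜ · ♝ ♛ ♚ ♝ · ♜│8
7│♟ ♟ ♟ ♟ ♟ ♟ ♟ ♟│7
6│· · · · · · · ·│6
5│· · · · · · · ·│5
4│♙ · · ♞ ♘ · · ·│4
3│· · · · · · · ♘│3
2│· ♙ ♙ ♙ ♙ ♙ ♙ ♙│2
1│♖ · ♗ ♕ ♔ ♗ · ♖│1
  ─────────────────
  a b c d e f g h

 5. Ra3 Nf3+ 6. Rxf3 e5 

  a b c d e f g h
  ─────────────────
8│♜ · ♝ ♛ ♚ ♝ · ♜│8
7│♟ ♟ ♟ ♟ · ♟ ♟ ♟│7
6│· · · · · · · ·│6
5│· · · · ♟ · · ·│5
4│♙ · · · ♘ · · ·│4
3│· · · · · ♖ · ♘│3
2│· ♙ ♙ ♙ ♙ ♙ ♙ ♙│2
1│· · ♗ ♕ ♔ ♗ · ♖│1
  ─────────────────
  a b c d e f g h

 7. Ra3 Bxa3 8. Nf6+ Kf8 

  a b c d e f g h
  ─────────────────
8│♜ · ♝ ♛ · ♚ · ♜│8
7│♟ ♟ ♟ ♟ · ♟ ♟ ♟│7
6│· · · · · ♘ · ·│6
5│· · · · ♟ · · ·│5
4│♙ · · · · · · ·│4
3│♝ · · · · · · ♘│3
2│· ♙ ♙ ♙ ♙ ♙ ♙ ♙│2
1│· · ♗ ♕ ♔ ♗ · ♖│1
  ─────────────────
  a b c d e f g h

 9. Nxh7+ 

  a b c d e f g h
  ─────────────────
8│♜ · ♝ ♛ · ♚ · ♜│8
7│♟ ♟ ♟ ♟ · ♟ ♟ ♘│7
6│· · · · · · · ·│6
5│· · · · ♟ · · ·│5
4│♙ · · · · · · ·│4
3│♝ · · · · · · ♘│3
2│· ♙ ♙ ♙ ♙ ♙ ♙ ♙│2
1│· · ♗ ♕ ♔ ♗ · ♖│1
  ─────────────────
  a b c d e f g h


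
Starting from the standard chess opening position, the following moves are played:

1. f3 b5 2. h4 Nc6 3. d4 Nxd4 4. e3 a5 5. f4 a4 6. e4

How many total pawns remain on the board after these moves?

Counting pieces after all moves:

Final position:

  a b c d e f g h
  ─────────────────
8│♜ · ♝ ♛ ♚ ♝ ♞ ♜│8
7│· · ♟ ♟ ♟ ♟ ♟ ♟│7
6│· · · · · · · ·│6
5│· ♟ · · · · · ·│5
4│♟ · · ♞ ♙ ♙ · ♙│4
3│· · · · · · · ·│3
2│♙ ♙ ♙ · · · ♙ ·│2
1│♖ ♘ ♗ ♕ ♔ ♗ ♘ ♖│1
  ─────────────────
  a b c d e f g h


15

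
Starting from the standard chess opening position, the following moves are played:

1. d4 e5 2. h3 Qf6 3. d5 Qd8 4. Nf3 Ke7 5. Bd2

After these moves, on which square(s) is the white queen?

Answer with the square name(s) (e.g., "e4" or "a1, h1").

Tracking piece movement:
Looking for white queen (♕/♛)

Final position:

  a b c d e f g h
  ─────────────────
8│♜ ♞ ♝ ♛ · ♝ ♞ ♜│8
7│♟ ♟ ♟ ♟ ♚ ♟ ♟ ♟│7
6│· · · · · · · ·│6
5│· · · ♙ ♟ · · ·│5
4│· · · · · · · ·│4
3│· · · · · ♘ · ♙│3
2│♙ ♙ ♙ ♗ ♙ ♙ ♙ ·│2
1│♖ ♘ · ♕ ♔ ♗ · ♖│1
  ─────────────────
  a b c d e f g h


d1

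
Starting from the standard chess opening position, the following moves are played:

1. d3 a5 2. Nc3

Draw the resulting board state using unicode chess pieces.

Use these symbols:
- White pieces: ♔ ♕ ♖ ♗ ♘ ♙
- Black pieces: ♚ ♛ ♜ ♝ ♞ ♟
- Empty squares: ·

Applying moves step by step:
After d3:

♜ ♞ ♝ ♛ ♚ ♝ ♞ ♜
♟ ♟ ♟ ♟ ♟ ♟ ♟ ♟
· · · · · · · ·
· · · · · · · ·
· · · · · · · ·
· · · ♙ · · · ·
♙ ♙ ♙ · ♙ ♙ ♙ ♙
♖ ♘ ♗ ♕ ♔ ♗ ♘ ♖


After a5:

♜ ♞ ♝ ♛ ♚ ♝ ♞ ♜
· ♟ ♟ ♟ ♟ ♟ ♟ ♟
· · · · · · · ·
♟ · · · · · · ·
· · · · · · · ·
· · · ♙ · · · ·
♙ ♙ ♙ · ♙ ♙ ♙ ♙
♖ ♘ ♗ ♕ ♔ ♗ ♘ ♖


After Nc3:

♜ ♞ ♝ ♛ ♚ ♝ ♞ ♜
· ♟ ♟ ♟ ♟ ♟ ♟ ♟
· · · · · · · ·
♟ · · · · · · ·
· · · · · · · ·
· · ♘ ♙ · · · ·
♙ ♙ ♙ · ♙ ♙ ♙ ♙
♖ · ♗ ♕ ♔ ♗ ♘ ♖



  a b c d e f g h
  ─────────────────
8│♜ ♞ ♝ ♛ ♚ ♝ ♞ ♜│8
7│· ♟ ♟ ♟ ♟ ♟ ♟ ♟│7
6│· · · · · · · ·│6
5│♟ · · · · · · ·│5
4│· · · · · · · ·│4
3│· · ♘ ♙ · · · ·│3
2│♙ ♙ ♙ · ♙ ♙ ♙ ♙│2
1│♖ · ♗ ♕ ♔ ♗ ♘ ♖│1
  ─────────────────
  a b c d e f g h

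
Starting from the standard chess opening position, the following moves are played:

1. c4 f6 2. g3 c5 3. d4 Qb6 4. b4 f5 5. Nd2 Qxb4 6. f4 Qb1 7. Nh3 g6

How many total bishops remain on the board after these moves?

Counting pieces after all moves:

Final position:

  a b c d e f g h
  ─────────────────
8│♜ ♞ ♝ · ♚ ♝ ♞ ♜│8
7│♟ ♟ · ♟ ♟ · · ♟│7
6│· · · · · · ♟ ·│6
5│· · ♟ · · ♟ · ·│5
4│· · ♙ ♙ · ♙ · ·│4
3│· · · · · · ♙ ♘│3
2│♙ · · ♘ ♙ · · ♙│2
1│♖ ♛ ♗ ♕ ♔ ♗ · ♖│1
  ─────────────────
  a b c d e f g h


4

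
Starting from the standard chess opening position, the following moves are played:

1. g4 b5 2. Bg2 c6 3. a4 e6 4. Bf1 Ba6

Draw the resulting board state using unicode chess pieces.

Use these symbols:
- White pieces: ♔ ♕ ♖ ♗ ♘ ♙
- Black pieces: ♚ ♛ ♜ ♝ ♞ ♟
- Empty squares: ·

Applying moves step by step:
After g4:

♜ ♞ ♝ ♛ ♚ ♝ ♞ ♜
♟ ♟ ♟ ♟ ♟ ♟ ♟ ♟
· · · · · · · ·
· · · · · · · ·
· · · · · · ♙ ·
· · · · · · · ·
♙ ♙ ♙ ♙ ♙ ♙ · ♙
♖ ♘ ♗ ♕ ♔ ♗ ♘ ♖


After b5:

♜ ♞ ♝ ♛ ♚ ♝ ♞ ♜
♟ · ♟ ♟ ♟ ♟ ♟ ♟
· · · · · · · ·
· ♟ · · · · · ·
· · · · · · ♙ ·
· · · · · · · ·
♙ ♙ ♙ ♙ ♙ ♙ · ♙
♖ ♘ ♗ ♕ ♔ ♗ ♘ ♖


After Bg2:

♜ ♞ ♝ ♛ ♚ ♝ ♞ ♜
♟ · ♟ ♟ ♟ ♟ ♟ ♟
· · · · · · · ·
· ♟ · · · · · ·
· · · · · · ♙ ·
· · · · · · · ·
♙ ♙ ♙ ♙ ♙ ♙ ♗ ♙
♖ ♘ ♗ ♕ ♔ · ♘ ♖


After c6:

♜ ♞ ♝ ♛ ♚ ♝ ♞ ♜
♟ · · ♟ ♟ ♟ ♟ ♟
· · ♟ · · · · ·
· ♟ · · · · · ·
· · · · · · ♙ ·
· · · · · · · ·
♙ ♙ ♙ ♙ ♙ ♙ ♗ ♙
♖ ♘ ♗ ♕ ♔ · ♘ ♖


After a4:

♜ ♞ ♝ ♛ ♚ ♝ ♞ ♜
♟ · · ♟ ♟ ♟ ♟ ♟
· · ♟ · · · · ·
· ♟ · · · · · ·
♙ · · · · · ♙ ·
· · · · · · · ·
· ♙ ♙ ♙ ♙ ♙ ♗ ♙
♖ ♘ ♗ ♕ ♔ · ♘ ♖


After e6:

♜ ♞ ♝ ♛ ♚ ♝ ♞ ♜
♟ · · ♟ · ♟ ♟ ♟
· · ♟ · ♟ · · ·
· ♟ · · · · · ·
♙ · · · · · ♙ ·
· · · · · · · ·
· ♙ ♙ ♙ ♙ ♙ ♗ ♙
♖ ♘ ♗ ♕ ♔ · ♘ ♖


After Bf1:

♜ ♞ ♝ ♛ ♚ ♝ ♞ ♜
♟ · · ♟ · ♟ ♟ ♟
· · ♟ · ♟ · · ·
· ♟ · · · · · ·
♙ · · · · · ♙ ·
· · · · · · · ·
· ♙ ♙ ♙ ♙ ♙ · ♙
♖ ♘ ♗ ♕ ♔ ♗ ♘ ♖


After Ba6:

♜ ♞ · ♛ ♚ ♝ ♞ ♜
♟ · · ♟ · ♟ ♟ ♟
♝ · ♟ · ♟ · · ·
· ♟ · · · · · ·
♙ · · · · · ♙ ·
· · · · · · · ·
· ♙ ♙ ♙ ♙ ♙ · ♙
♖ ♘ ♗ ♕ ♔ ♗ ♘ ♖



  a b c d e f g h
  ─────────────────
8│♜ ♞ · ♛ ♚ ♝ ♞ ♜│8
7│♟ · · ♟ · ♟ ♟ ♟│7
6│♝ · ♟ · ♟ · · ·│6
5│· ♟ · · · · · ·│5
4│♙ · · · · · ♙ ·│4
3│· · · · · · · ·│3
2│· ♙ ♙ ♙ ♙ ♙ · ♙│2
1│♖ ♘ ♗ ♕ ♔ ♗ ♘ ♖│1
  ─────────────────
  a b c d e f g h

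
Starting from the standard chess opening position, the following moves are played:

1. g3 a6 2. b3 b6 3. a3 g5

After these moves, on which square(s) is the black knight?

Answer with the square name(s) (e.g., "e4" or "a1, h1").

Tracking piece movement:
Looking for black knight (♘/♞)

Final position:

  a b c d e f g h
  ─────────────────
8│♜ ♞ ♝ ♛ ♚ ♝ ♞ ♜│8
7│· · ♟ ♟ ♟ ♟ · ♟│7
6│♟ ♟ · · · · · ·│6
5│· · · · · · ♟ ·│5
4│· · · · · · · ·│4
3│♙ ♙ · · · · ♙ ·│3
2│· · ♙ ♙ ♙ ♙ · ♙│2
1│♖ ♘ ♗ ♕ ♔ ♗ ♘ ♖│1
  ─────────────────
  a b c d e f g h


b8, g8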